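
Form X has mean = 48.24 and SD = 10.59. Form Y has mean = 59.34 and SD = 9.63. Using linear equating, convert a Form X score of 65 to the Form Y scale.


slope = SD_Y / SD_X = 9.63 / 10.59 ~ 0.9093
intercept = mean_Y - slope * mean_X = 59.34 - (9.63 / 10.59) * 48.24 ~ 15.473
Y = slope * X + intercept. To avoid rounding drift from the rounded slope/intercept, evaluate the equivalent form Y = mean_Y + SD_Y * (X - mean_X) / SD_X at full precision:
Y = 59.34 + 9.63 * (65 - 48.24) / 10.59
Y = 59.34 + 9.63 * 16.76 / 10.59
Y = 59.34 + 161.3988 / 10.59
Y = 59.34 + 15.2407
Y = 74.5807

74.5807


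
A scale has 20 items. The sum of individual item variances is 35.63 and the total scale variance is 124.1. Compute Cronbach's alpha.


alpha = (k/(k-1)) * (1 - sum(si^2)/s_total^2)
= (20/19) * (1 - 35.63/124.1)
alpha = 0.7504

0.7504


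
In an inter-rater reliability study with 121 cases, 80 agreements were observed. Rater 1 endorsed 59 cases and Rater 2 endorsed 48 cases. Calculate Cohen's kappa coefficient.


P_o = 80/121 = 0.661157
P_e = (59*48 + 62*73) / 14641 = 0.502561
kappa = (P_o - P_e) / (1 - P_e)
kappa = (0.661157 - 0.502561) / (1 - 0.502561)
kappa = 0.3188

0.3188


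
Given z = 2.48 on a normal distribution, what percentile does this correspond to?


CDF(z) = 0.5 * (1 + erf(z/sqrt(2)))
erf(1.7536) = 0.9869
CDF = 0.9934
Percentile rank = 0.9934 * 100 = 99.34

99.34


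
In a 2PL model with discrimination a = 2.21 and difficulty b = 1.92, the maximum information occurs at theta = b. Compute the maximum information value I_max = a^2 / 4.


For 2PL, max info at theta = b = 1.92
I_max = a^2 / 4 = 2.21^2 / 4
= 4.8841 / 4
I_max = 1.221

1.221


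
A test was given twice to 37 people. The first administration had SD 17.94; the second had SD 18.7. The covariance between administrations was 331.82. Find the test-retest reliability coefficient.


r = cov(X,Y) / (SD_X * SD_Y)
r = 331.82 / (17.94 * 18.7)
r = 331.82 / 335.478
r = 0.9891

0.9891


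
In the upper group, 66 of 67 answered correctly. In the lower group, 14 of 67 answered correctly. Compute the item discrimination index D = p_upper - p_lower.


p_upper = 66/67 = 0.9851
p_lower = 14/67 = 0.209
D = 0.9851 - 0.209 = 0.7761

0.7761


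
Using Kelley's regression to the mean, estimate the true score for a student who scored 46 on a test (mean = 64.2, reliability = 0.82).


T_est = rxx * X + (1 - rxx) * mean
T_est = 0.82 * 46 + 0.18 * 64.2
T_est = 37.72 + 11.556
T_est = 49.276

49.276


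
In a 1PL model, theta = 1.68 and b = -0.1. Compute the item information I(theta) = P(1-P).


P = 1/(1+exp(-(1.68--0.1))) = 0.8557
I = P*(1-P) = 0.8557 * 0.1443
I = 0.1235

0.1235


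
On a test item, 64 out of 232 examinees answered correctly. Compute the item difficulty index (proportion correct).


Item difficulty p = number correct / total examinees
p = 64 / 232
p = 0.2759

0.2759


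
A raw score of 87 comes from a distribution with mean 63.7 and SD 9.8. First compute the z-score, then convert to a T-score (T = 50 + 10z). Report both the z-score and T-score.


z = (X - mean) / SD = (87 - 63.7) / 9.8
z = 23.3 / 9.8
z = 2.3776
T-score = T = 50 + 10z
Carry z at full precision (z = 23.3 / 9.8) into the conversion:
T-score = 50 + 10 * (23.3 / 9.8) = 50 + 233 / 9.8
T-score = 50 + 23.7755
T-score = 73.7755

73.7755


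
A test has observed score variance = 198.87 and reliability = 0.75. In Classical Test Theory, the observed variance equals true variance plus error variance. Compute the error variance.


var_true = rxx * var_obs = 0.75 * 198.87 = 149.1525
var_error = var_obs - var_true
var_error = 198.87 - 149.1525
var_error = 49.7175

49.7175


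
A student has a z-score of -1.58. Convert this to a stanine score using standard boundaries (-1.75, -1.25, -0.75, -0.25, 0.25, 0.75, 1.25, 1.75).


Stanine boundaries: [-1.75, -1.25, -0.75, -0.25, 0.25, 0.75, 1.25, 1.75]
z = -1.58
Check each boundary:
  z >= -1.75 -> could be stanine 2
  z < -1.25
  z < -0.75
  z < -0.25
  z < 0.25
  z < 0.75
  z < 1.25
  z < 1.75
Highest qualifying boundary gives stanine = 2

2


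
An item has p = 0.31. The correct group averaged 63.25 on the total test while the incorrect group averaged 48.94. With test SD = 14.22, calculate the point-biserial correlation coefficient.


q = 1 - p = 0.69
rpb = ((M1 - M0) / SD) * sqrt(p * q)
rpb = ((63.25 - 48.94) / 14.22) * sqrt(0.31 * 0.69)
rpb = 0.4654

0.4654


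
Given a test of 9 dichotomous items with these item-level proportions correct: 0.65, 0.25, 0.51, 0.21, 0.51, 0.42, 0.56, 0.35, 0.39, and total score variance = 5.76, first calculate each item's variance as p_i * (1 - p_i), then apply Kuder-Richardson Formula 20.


For each item, compute p_i * q_i:
  Item 1: 0.65 * 0.35 = 0.2275
  Item 2: 0.25 * 0.75 = 0.1875
  Item 3: 0.51 * 0.49 = 0.2499
  Item 4: 0.21 * 0.79 = 0.1659
  Item 5: 0.51 * 0.49 = 0.2499
  Item 6: 0.42 * 0.58 = 0.2436
  Item 7: 0.56 * 0.44 = 0.2464
  Item 8: 0.35 * 0.65 = 0.2275
  Item 9: 0.39 * 0.61 = 0.2379
Sum(p_i * q_i) = 0.2275 + 0.1875 + 0.2499 + 0.1659 + 0.2499 + 0.2436 + 0.2464 + 0.2275 + 0.2379 = 2.0361
KR-20 = (k/(k-1)) * (1 - Sum(p_i*q_i) / Var_total)
= (9/8) * (1 - 2.0361/5.76)
= 1.125 * 0.6465
KR-20 = 0.7273

0.7273


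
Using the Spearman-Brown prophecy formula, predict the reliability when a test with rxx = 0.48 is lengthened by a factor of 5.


r_new = (n * rxx) / (1 + (n-1) * rxx)
r_new = (5 * 0.48) / (1 + 4 * 0.48)
r_new = 2.4 / 2.92
r_new = 0.8219

0.8219


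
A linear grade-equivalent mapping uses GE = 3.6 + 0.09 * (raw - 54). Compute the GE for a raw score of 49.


raw - median = 49 - 54 = -5
slope * diff = 0.09 * -5 = -0.45
GE = 3.6 + -0.45
GE = 3.15

3.15


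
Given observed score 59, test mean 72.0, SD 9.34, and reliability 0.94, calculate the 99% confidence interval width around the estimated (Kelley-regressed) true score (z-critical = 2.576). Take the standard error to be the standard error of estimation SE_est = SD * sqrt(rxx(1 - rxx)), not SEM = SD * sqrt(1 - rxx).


True score estimate = 0.94*59 + 0.06*72.0 = 59.78
SE_est = SD * sqrt(rxx * (1 - rxx)) = 9.34 * sqrt(0.94 * 0.06) = 9.34 * sqrt(0.0564) = 2.218127
CI = T_est +/- z * SE_est, so width = 2 * z * SE_est = 2 * 2.576 * 2.218127
Width = 11.4278

11.4278


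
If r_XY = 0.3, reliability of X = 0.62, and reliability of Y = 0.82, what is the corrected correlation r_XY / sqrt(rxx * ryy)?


r_corrected = rxy / sqrt(rxx * ryy)
= 0.3 / sqrt(0.62 * 0.82)
= 0.3 / sqrt(0.5084)
= 0.3 / 0.713022
r_corrected = 0.4207

0.4207


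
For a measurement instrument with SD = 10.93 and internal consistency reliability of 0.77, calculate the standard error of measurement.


SEM = SD * sqrt(1 - rxx)
SEM = 10.93 * sqrt(1 - 0.77)
SEM = 10.93 * sqrt(0.23) = 10.93 * 0.479583
SEM = 5.2418

5.2418


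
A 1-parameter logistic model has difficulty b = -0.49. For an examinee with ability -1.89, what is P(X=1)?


theta - b = -1.89 - -0.49 = -1.4
exp(-(theta - b)) = exp(1.4) = 4.0552
P = 1 / (1 + 4.0552)
P = 0.1978

0.1978


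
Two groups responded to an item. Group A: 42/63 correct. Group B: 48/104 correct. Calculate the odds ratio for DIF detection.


Odds_A = 42/21 = 2.0
Odds_B = 48/56 = 0.8571
OR = Odds_A / Odds_B = 2.0 / 0.8571
Exactly, OR = (42 * 56) / (21 * 48) = 2352 / 1008
OR = 2.3333

2.3333


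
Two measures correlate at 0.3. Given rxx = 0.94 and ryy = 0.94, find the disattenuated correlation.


r_corrected = rxy / sqrt(rxx * ryy)
= 0.3 / sqrt(0.94 * 0.94)
= 0.3 / sqrt(0.8836)
= 0.3 / 0.94
r_corrected = 0.3191

0.3191


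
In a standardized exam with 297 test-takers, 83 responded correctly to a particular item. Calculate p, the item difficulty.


Item difficulty p = number correct / total examinees
p = 83 / 297
p = 0.2795

0.2795


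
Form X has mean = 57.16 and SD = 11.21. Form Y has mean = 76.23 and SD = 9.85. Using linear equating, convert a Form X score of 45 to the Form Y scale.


slope = SD_Y / SD_X = 9.85 / 11.21 ~ 0.8787
intercept = mean_Y - slope * mean_X = 76.23 - (9.85 / 11.21) * 57.16 ~ 26.0047
Y = slope * X + intercept. To avoid rounding drift from the rounded slope/intercept, evaluate the equivalent form Y = mean_Y + SD_Y * (X - mean_X) / SD_X at full precision:
Y = 76.23 + 9.85 * (45 - 57.16) / 11.21
Y = 76.23 - 9.85 * 12.16 / 11.21
Y = 76.23 - 119.776 / 11.21
Y = 76.23 - 10.6847
Y = 65.5453

65.5453


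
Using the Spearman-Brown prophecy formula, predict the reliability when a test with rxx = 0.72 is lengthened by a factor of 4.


r_new = (n * rxx) / (1 + (n-1) * rxx)
r_new = (4 * 0.72) / (1 + 3 * 0.72)
r_new = 2.88 / 3.16
r_new = 0.9114

0.9114


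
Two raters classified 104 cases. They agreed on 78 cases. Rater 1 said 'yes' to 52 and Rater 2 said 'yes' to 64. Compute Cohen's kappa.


P_o = 78/104 = 0.75
P_e = (52*64 + 52*40) / 10816 = 0.5
kappa = (P_o - P_e) / (1 - P_e)
kappa = (0.75 - 0.5) / (1 - 0.5)
kappa = 0.5

0.5


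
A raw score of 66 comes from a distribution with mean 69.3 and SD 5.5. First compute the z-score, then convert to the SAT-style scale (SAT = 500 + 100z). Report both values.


z = (X - mean) / SD = (66 - 69.3) / 5.5
z = -3.3 / 5.5
z = -0.6
SAT-scale = SAT = 500 + 100z
Carry z at full precision (z = -3.3 / 5.5) into the conversion:
SAT-scale = 500 + 100 * (-3.3 / 5.5) = 500 + -330 / 5.5
SAT-scale = 500 + -60.0
SAT-scale = 440.0

440.0


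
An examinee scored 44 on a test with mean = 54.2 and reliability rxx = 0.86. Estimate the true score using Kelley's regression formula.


T_est = rxx * X + (1 - rxx) * mean
T_est = 0.86 * 44 + 0.14 * 54.2
T_est = 37.84 + 7.588
T_est = 45.428

45.428


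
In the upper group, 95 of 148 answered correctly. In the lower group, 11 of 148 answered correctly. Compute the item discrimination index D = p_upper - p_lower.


p_upper = 95/148 = 0.6419
p_lower = 11/148 = 0.0743
D = 0.6419 - 0.0743 = 0.5676

0.5676


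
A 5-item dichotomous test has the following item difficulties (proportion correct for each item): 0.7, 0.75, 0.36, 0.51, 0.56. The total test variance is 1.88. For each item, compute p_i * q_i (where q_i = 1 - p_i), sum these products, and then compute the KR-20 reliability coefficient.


For each item, compute p_i * q_i:
  Item 1: 0.7 * 0.3 = 0.21
  Item 2: 0.75 * 0.25 = 0.1875
  Item 3: 0.36 * 0.64 = 0.2304
  Item 4: 0.51 * 0.49 = 0.2499
  Item 5: 0.56 * 0.44 = 0.2464
Sum(p_i * q_i) = 0.21 + 0.1875 + 0.2304 + 0.2499 + 0.2464 = 1.1242
KR-20 = (k/(k-1)) * (1 - Sum(p_i*q_i) / Var_total)
= (5/4) * (1 - 1.1242/1.88)
= 1.25 * 0.402
KR-20 = 0.5025

0.5025


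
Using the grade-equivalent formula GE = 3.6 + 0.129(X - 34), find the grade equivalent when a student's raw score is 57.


raw - median = 57 - 34 = 23
slope * diff = 0.129 * 23 = 2.967
GE = 3.6 + 2.967
GE = 6.567

6.567


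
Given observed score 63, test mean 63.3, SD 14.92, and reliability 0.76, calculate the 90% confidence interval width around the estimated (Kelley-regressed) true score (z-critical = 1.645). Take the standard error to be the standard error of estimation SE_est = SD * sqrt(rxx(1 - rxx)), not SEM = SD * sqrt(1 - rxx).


True score estimate = 0.76*63 + 0.24*63.3 = 63.072
SE_est = SD * sqrt(rxx * (1 - rxx)) = 14.92 * sqrt(0.76 * 0.24) = 14.92 * sqrt(0.1824) = 6.37208
CI = T_est +/- z * SE_est, so width = 2 * z * SE_est = 2 * 1.645 * 6.37208
Width = 20.9641

20.9641


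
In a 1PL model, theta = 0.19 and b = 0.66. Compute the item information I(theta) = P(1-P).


P = 1/(1+exp(-(0.19-0.66))) = 0.3846
I = P*(1-P) = 0.3846 * 0.6154
I = 0.2367

0.2367


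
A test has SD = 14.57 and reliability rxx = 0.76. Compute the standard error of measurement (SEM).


SEM = SD * sqrt(1 - rxx)
SEM = 14.57 * sqrt(1 - 0.76)
SEM = 14.57 * sqrt(0.24) = 14.57 * 0.489898
SEM = 7.1378

7.1378


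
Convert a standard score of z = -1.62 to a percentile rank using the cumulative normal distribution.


CDF(z) = 0.5 * (1 + erf(z/sqrt(2)))
erf(-1.1455) = -0.8948
CDF = 0.0526
Percentile rank = 0.0526 * 100 = 5.26

5.26


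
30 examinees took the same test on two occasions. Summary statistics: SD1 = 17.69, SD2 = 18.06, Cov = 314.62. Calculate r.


r = cov(X,Y) / (SD_X * SD_Y)
r = 314.62 / (17.69 * 18.06)
r = 314.62 / 319.4814
r = 0.9848

0.9848


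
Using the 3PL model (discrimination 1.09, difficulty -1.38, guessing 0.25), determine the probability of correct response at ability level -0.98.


logit = 1.09*(-0.98 - -1.38) = 0.436
P* = 1/(1 + exp(-0.436)) = 0.6073
P = 0.25 + (1 - 0.25) * 0.6073
P = 0.7055

0.7055


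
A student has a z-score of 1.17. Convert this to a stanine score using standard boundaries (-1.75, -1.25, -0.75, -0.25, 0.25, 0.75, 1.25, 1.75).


Stanine boundaries: [-1.75, -1.25, -0.75, -0.25, 0.25, 0.75, 1.25, 1.75]
z = 1.17
Check each boundary:
  z >= -1.75 -> could be stanine 2
  z >= -1.25 -> could be stanine 3
  z >= -0.75 -> could be stanine 4
  z >= -0.25 -> could be stanine 5
  z >= 0.25 -> could be stanine 6
  z >= 0.75 -> could be stanine 7
  z < 1.25
  z < 1.75
Highest qualifying boundary gives stanine = 7

7


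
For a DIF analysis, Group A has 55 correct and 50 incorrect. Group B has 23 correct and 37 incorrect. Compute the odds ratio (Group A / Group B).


Odds_A = 55/50 = 1.1
Odds_B = 23/37 = 0.6216
OR = Odds_A / Odds_B = 1.1 / 0.6216
Exactly, OR = (55 * 37) / (50 * 23) = 2035 / 1150
OR = 1.7696

1.7696


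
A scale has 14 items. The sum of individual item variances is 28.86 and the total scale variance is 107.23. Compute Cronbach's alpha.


alpha = (k/(k-1)) * (1 - sum(si^2)/s_total^2)
= (14/13) * (1 - 28.86/107.23)
alpha = 0.7871

0.7871


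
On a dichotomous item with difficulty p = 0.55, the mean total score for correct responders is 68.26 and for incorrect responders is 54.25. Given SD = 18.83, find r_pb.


q = 1 - p = 0.45
rpb = ((M1 - M0) / SD) * sqrt(p * q)
rpb = ((68.26 - 54.25) / 18.83) * sqrt(0.55 * 0.45)
rpb = 0.3701

0.3701


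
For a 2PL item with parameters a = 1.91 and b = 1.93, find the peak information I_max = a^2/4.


For 2PL, max info at theta = b = 1.93
I_max = a^2 / 4 = 1.91^2 / 4
= 3.6481 / 4
I_max = 0.912

0.912


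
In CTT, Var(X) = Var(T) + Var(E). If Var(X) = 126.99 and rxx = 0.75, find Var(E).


var_true = rxx * var_obs = 0.75 * 126.99 = 95.2425
var_error = var_obs - var_true
var_error = 126.99 - 95.2425
var_error = 31.7475

31.7475


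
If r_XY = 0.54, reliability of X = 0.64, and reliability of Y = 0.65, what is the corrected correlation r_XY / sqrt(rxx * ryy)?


r_corrected = rxy / sqrt(rxx * ryy)
= 0.54 / sqrt(0.64 * 0.65)
= 0.54 / sqrt(0.416)
= 0.54 / 0.644981
r_corrected = 0.8372

0.8372


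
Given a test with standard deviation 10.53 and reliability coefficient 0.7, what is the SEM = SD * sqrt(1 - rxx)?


SEM = SD * sqrt(1 - rxx)
SEM = 10.53 * sqrt(1 - 0.7)
SEM = 10.53 * sqrt(0.3) = 10.53 * 0.547723
SEM = 5.7675

5.7675


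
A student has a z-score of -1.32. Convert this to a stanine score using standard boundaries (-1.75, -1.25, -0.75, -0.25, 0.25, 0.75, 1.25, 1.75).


Stanine boundaries: [-1.75, -1.25, -0.75, -0.25, 0.25, 0.75, 1.25, 1.75]
z = -1.32
Check each boundary:
  z >= -1.75 -> could be stanine 2
  z < -1.25
  z < -0.75
  z < -0.25
  z < 0.25
  z < 0.75
  z < 1.25
  z < 1.75
Highest qualifying boundary gives stanine = 2

2


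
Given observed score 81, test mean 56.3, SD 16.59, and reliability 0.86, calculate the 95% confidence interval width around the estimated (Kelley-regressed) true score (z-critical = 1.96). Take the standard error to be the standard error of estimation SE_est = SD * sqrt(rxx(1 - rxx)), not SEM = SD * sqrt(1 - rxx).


True score estimate = 0.86*81 + 0.14*56.3 = 77.542
SE_est = SD * sqrt(rxx * (1 - rxx)) = 16.59 * sqrt(0.86 * 0.14) = 16.59 * sqrt(0.1204) = 5.756515
CI = T_est +/- z * SE_est, so width = 2 * z * SE_est = 2 * 1.96 * 5.756515
Width = 22.5655

22.5655


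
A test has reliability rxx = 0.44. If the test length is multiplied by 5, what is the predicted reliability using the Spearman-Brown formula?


r_new = (n * rxx) / (1 + (n-1) * rxx)
r_new = (5 * 0.44) / (1 + 4 * 0.44)
r_new = 2.2 / 2.76
r_new = 0.7971

0.7971


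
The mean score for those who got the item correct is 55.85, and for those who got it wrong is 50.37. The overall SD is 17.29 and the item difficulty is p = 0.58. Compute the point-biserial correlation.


q = 1 - p = 0.42
rpb = ((M1 - M0) / SD) * sqrt(p * q)
rpb = ((55.85 - 50.37) / 17.29) * sqrt(0.58 * 0.42)
rpb = 0.1564

0.1564


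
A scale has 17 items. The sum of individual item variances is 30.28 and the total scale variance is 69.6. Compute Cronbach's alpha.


alpha = (k/(k-1)) * (1 - sum(si^2)/s_total^2)
= (17/16) * (1 - 30.28/69.6)
alpha = 0.6003

0.6003


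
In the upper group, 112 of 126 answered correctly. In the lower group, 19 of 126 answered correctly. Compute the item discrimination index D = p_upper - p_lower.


p_upper = 112/126 = 0.8889
p_lower = 19/126 = 0.1508
D = 0.8889 - 0.1508 = 0.7381

0.7381


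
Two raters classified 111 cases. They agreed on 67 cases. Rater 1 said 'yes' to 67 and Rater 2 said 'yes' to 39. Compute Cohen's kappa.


P_o = 67/111 = 0.603604
P_e = (67*39 + 44*72) / 12321 = 0.469199
kappa = (P_o - P_e) / (1 - P_e)
kappa = (0.603604 - 0.469199) / (1 - 0.469199)
kappa = 0.2532

0.2532


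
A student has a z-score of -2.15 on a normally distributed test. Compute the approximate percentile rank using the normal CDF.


CDF(z) = 0.5 * (1 + erf(z/sqrt(2)))
erf(-1.5203) = -0.9684
CDF = 0.0158
Percentile rank = 0.0158 * 100 = 1.58

1.58


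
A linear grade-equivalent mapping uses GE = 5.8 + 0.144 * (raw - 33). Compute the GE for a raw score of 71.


raw - median = 71 - 33 = 38
slope * diff = 0.144 * 38 = 5.472
GE = 5.8 + 5.472
GE = 11.272

11.272


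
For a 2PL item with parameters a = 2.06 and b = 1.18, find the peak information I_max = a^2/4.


For 2PL, max info at theta = b = 1.18
I_max = a^2 / 4 = 2.06^2 / 4
= 4.2436 / 4
I_max = 1.0609

1.0609


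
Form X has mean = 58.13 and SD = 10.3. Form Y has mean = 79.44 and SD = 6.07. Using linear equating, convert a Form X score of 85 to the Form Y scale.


slope = SD_Y / SD_X = 6.07 / 10.3 ~ 0.5893
intercept = mean_Y - slope * mean_X = 79.44 - (6.07 / 10.3) * 58.13 ~ 45.1828
Y = slope * X + intercept. To avoid rounding drift from the rounded slope/intercept, evaluate the equivalent form Y = mean_Y + SD_Y * (X - mean_X) / SD_X at full precision:
Y = 79.44 + 6.07 * (85 - 58.13) / 10.3
Y = 79.44 + 6.07 * 26.87 / 10.3
Y = 79.44 + 163.1009 / 10.3
Y = 79.44 + 15.835
Y = 95.275

95.275


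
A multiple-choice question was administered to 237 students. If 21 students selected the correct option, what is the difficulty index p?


Item difficulty p = number correct / total examinees
p = 21 / 237
p = 0.0886

0.0886


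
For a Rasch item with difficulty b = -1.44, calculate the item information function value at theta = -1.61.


P = 1/(1+exp(-(-1.61--1.44))) = 0.4576
I = P*(1-P) = 0.4576 * 0.5424
I = 0.2482

0.2482


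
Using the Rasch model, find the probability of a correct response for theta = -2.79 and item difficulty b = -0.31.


theta - b = -2.79 - -0.31 = -2.48
exp(-(theta - b)) = exp(2.48) = 11.9413
P = 1 / (1 + 11.9413)
P = 0.0773

0.0773


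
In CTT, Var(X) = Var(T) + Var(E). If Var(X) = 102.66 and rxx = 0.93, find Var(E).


var_true = rxx * var_obs = 0.93 * 102.66 = 95.4738
var_error = var_obs - var_true
var_error = 102.66 - 95.4738
var_error = 7.1862

7.1862


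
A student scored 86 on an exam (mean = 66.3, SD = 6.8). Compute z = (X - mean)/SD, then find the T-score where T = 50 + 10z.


z = (X - mean) / SD = (86 - 66.3) / 6.8
z = 19.7 / 6.8
z = 2.8971
T-score = T = 50 + 10z
Carry z at full precision (z = 19.7 / 6.8) into the conversion:
T-score = 50 + 10 * (19.7 / 6.8) = 50 + 197 / 6.8
T-score = 50 + 28.9706
T-score = 78.9706

78.9706


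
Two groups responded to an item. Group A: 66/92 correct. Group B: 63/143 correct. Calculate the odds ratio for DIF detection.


Odds_A = 66/26 = 2.5385
Odds_B = 63/80 = 0.7875
OR = Odds_A / Odds_B = 2.5385 / 0.7875
Exactly, OR = (66 * 80) / (26 * 63) = 5280 / 1638
OR = 3.2234

3.2234


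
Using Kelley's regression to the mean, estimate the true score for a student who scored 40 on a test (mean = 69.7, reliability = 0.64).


T_est = rxx * X + (1 - rxx) * mean
T_est = 0.64 * 40 + 0.36 * 69.7
T_est = 25.6 + 25.092
T_est = 50.692

50.692


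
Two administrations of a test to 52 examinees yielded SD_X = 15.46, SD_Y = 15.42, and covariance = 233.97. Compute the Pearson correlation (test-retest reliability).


r = cov(X,Y) / (SD_X * SD_Y)
r = 233.97 / (15.46 * 15.42)
r = 233.97 / 238.3932
r = 0.9814

0.9814


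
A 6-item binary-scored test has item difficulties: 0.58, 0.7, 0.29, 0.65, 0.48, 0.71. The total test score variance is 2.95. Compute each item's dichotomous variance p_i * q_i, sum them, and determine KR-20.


For each item, compute p_i * q_i:
  Item 1: 0.58 * 0.42 = 0.2436
  Item 2: 0.7 * 0.3 = 0.21
  Item 3: 0.29 * 0.71 = 0.2059
  Item 4: 0.65 * 0.35 = 0.2275
  Item 5: 0.48 * 0.52 = 0.2496
  Item 6: 0.71 * 0.29 = 0.2059
Sum(p_i * q_i) = 0.2436 + 0.21 + 0.2059 + 0.2275 + 0.2496 + 0.2059 = 1.3425
KR-20 = (k/(k-1)) * (1 - Sum(p_i*q_i) / Var_total)
= (6/5) * (1 - 1.3425/2.95)
= 1.2 * 0.5449
KR-20 = 0.6539

0.6539


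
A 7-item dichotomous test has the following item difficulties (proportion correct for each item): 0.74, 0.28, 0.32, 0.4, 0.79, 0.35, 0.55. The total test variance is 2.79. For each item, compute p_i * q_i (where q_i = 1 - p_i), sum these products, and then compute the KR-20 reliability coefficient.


For each item, compute p_i * q_i:
  Item 1: 0.74 * 0.26 = 0.1924
  Item 2: 0.28 * 0.72 = 0.2016
  Item 3: 0.32 * 0.68 = 0.2176
  Item 4: 0.4 * 0.6 = 0.24
  Item 5: 0.79 * 0.21 = 0.1659
  Item 6: 0.35 * 0.65 = 0.2275
  Item 7: 0.55 * 0.45 = 0.2475
Sum(p_i * q_i) = 0.1924 + 0.2016 + 0.2176 + 0.24 + 0.1659 + 0.2275 + 0.2475 = 1.4925
KR-20 = (k/(k-1)) * (1 - Sum(p_i*q_i) / Var_total)
= (7/6) * (1 - 1.4925/2.79)
= 1.1667 * 0.4651
KR-20 = 0.5426

0.5426


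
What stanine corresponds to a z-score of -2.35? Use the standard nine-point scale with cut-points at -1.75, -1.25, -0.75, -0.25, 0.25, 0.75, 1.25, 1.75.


Stanine boundaries: [-1.75, -1.25, -0.75, -0.25, 0.25, 0.75, 1.25, 1.75]
z = -2.35
Check each boundary:
  z < -1.75
  z < -1.25
  z < -0.75
  z < -0.25
  z < 0.25
  z < 0.75
  z < 1.25
  z < 1.75
Highest qualifying boundary gives stanine = 1

1


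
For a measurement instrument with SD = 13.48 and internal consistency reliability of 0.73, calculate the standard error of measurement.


SEM = SD * sqrt(1 - rxx)
SEM = 13.48 * sqrt(1 - 0.73)
SEM = 13.48 * sqrt(0.27) = 13.48 * 0.519615
SEM = 7.0044

7.0044


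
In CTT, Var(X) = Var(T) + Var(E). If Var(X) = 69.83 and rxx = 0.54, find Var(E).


var_true = rxx * var_obs = 0.54 * 69.83 = 37.7082
var_error = var_obs - var_true
var_error = 69.83 - 37.7082
var_error = 32.1218

32.1218


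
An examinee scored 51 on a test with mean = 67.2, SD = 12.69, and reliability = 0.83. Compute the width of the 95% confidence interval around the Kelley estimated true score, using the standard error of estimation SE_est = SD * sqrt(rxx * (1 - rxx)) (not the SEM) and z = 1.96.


True score estimate = 0.83*51 + 0.17*67.2 = 53.754
SE_est = SD * sqrt(rxx * (1 - rxx)) = 12.69 * sqrt(0.83 * 0.17) = 12.69 * sqrt(0.1411) = 4.76678
CI = T_est +/- z * SE_est, so width = 2 * z * SE_est = 2 * 1.96 * 4.76678
Width = 18.6858

18.6858


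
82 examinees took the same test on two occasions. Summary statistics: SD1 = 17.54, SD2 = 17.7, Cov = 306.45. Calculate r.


r = cov(X,Y) / (SD_X * SD_Y)
r = 306.45 / (17.54 * 17.7)
r = 306.45 / 310.458
r = 0.9871

0.9871


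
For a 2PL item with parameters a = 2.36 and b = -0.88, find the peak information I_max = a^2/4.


For 2PL, max info at theta = b = -0.88
I_max = a^2 / 4 = 2.36^2 / 4
= 5.5696 / 4
I_max = 1.3924

1.3924


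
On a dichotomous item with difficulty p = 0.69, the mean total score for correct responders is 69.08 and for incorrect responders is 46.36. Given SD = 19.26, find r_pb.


q = 1 - p = 0.31
rpb = ((M1 - M0) / SD) * sqrt(p * q)
rpb = ((69.08 - 46.36) / 19.26) * sqrt(0.69 * 0.31)
rpb = 0.5456

0.5456


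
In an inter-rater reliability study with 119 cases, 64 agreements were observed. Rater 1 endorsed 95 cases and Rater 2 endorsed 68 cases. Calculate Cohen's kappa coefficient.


P_o = 64/119 = 0.537815
P_e = (95*68 + 24*51) / 14161 = 0.542617
kappa = (P_o - P_e) / (1 - P_e)
kappa = (0.537815 - 0.542617) / (1 - 0.542617)
kappa = -0.0105

-0.0105


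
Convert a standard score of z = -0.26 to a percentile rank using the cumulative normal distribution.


CDF(z) = 0.5 * (1 + erf(z/sqrt(2)))
erf(-0.1838) = -0.2051
CDF = 0.3974
Percentile rank = 0.3974 * 100 = 39.74

39.74


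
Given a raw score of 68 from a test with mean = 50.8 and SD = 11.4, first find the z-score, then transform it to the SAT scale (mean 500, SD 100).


z = (X - mean) / SD = (68 - 50.8) / 11.4
z = 17.2 / 11.4
z = 1.5088
SAT-scale = SAT = 500 + 100z
Carry z at full precision (z = 17.2 / 11.4) into the conversion:
SAT-scale = 500 + 100 * (17.2 / 11.4) = 500 + 1720 / 11.4
SAT-scale = 500 + 150.8772
SAT-scale = 650.8772

650.8772


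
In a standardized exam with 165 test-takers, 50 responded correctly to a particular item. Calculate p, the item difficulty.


Item difficulty p = number correct / total examinees
p = 50 / 165
p = 0.303

0.303


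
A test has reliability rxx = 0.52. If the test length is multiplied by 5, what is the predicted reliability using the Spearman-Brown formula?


r_new = (n * rxx) / (1 + (n-1) * rxx)
r_new = (5 * 0.52) / (1 + 4 * 0.52)
r_new = 2.6 / 3.08
r_new = 0.8442

0.8442


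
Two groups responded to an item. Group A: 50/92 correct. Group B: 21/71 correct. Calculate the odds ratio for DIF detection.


Odds_A = 50/42 = 1.1905
Odds_B = 21/50 = 0.42
OR = Odds_A / Odds_B = 1.1905 / 0.42
Exactly, OR = (50 * 50) / (42 * 21) = 2500 / 882
OR = 2.8345

2.8345


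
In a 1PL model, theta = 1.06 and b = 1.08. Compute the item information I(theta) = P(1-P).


P = 1/(1+exp(-(1.06-1.08))) = 0.495
I = P*(1-P) = 0.495 * 0.505
I = 0.25

0.25


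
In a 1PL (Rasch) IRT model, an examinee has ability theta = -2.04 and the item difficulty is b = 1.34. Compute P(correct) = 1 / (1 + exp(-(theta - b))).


theta - b = -2.04 - 1.34 = -3.38
exp(-(theta - b)) = exp(3.38) = 29.3708
P = 1 / (1 + 29.3708)
P = 0.0329

0.0329


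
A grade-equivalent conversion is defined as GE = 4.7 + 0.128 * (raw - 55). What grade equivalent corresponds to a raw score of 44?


raw - median = 44 - 55 = -11
slope * diff = 0.128 * -11 = -1.408
GE = 4.7 + -1.408
GE = 3.292

3.292


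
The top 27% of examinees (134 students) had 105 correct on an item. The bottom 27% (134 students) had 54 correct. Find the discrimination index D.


p_upper = 105/134 = 0.7836
p_lower = 54/134 = 0.403
D = 0.7836 - 0.403 = 0.3806

0.3806


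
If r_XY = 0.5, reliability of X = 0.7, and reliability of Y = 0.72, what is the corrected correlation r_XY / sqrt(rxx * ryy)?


r_corrected = rxy / sqrt(rxx * ryy)
= 0.5 / sqrt(0.7 * 0.72)
= 0.5 / sqrt(0.504)
= 0.5 / 0.70993
r_corrected = 0.7043

0.7043


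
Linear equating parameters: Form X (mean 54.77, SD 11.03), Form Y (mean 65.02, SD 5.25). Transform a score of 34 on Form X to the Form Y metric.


slope = SD_Y / SD_X = 5.25 / 11.03 ~ 0.476
intercept = mean_Y - slope * mean_X = 65.02 - (5.25 / 11.03) * 54.77 ~ 38.9509
Y = slope * X + intercept. To avoid rounding drift from the rounded slope/intercept, evaluate the equivalent form Y = mean_Y + SD_Y * (X - mean_X) / SD_X at full precision:
Y = 65.02 + 5.25 * (34 - 54.77) / 11.03
Y = 65.02 - 5.25 * 20.77 / 11.03
Y = 65.02 - 109.0425 / 11.03
Y = 65.02 - 9.886
Y = 55.134

55.134


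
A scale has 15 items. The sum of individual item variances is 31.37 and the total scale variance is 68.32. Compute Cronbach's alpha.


alpha = (k/(k-1)) * (1 - sum(si^2)/s_total^2)
= (15/14) * (1 - 31.37/68.32)
alpha = 0.5795

0.5795


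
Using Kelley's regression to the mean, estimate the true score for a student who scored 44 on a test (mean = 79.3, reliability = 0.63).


T_est = rxx * X + (1 - rxx) * mean
T_est = 0.63 * 44 + 0.37 * 79.3
T_est = 27.72 + 29.341
T_est = 57.061

57.061


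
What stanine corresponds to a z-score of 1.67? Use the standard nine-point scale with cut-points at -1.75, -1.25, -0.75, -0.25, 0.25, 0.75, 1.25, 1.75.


Stanine boundaries: [-1.75, -1.25, -0.75, -0.25, 0.25, 0.75, 1.25, 1.75]
z = 1.67
Check each boundary:
  z >= -1.75 -> could be stanine 2
  z >= -1.25 -> could be stanine 3
  z >= -0.75 -> could be stanine 4
  z >= -0.25 -> could be stanine 5
  z >= 0.25 -> could be stanine 6
  z >= 0.75 -> could be stanine 7
  z >= 1.25 -> could be stanine 8
  z < 1.75
Highest qualifying boundary gives stanine = 8

8


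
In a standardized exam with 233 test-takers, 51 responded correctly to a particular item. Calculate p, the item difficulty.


Item difficulty p = number correct / total examinees
p = 51 / 233
p = 0.2189

0.2189


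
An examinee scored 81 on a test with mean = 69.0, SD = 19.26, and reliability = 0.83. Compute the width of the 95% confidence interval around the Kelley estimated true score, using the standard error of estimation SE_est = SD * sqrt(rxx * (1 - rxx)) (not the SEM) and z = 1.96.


True score estimate = 0.83*81 + 0.17*69.0 = 78.96
SE_est = SD * sqrt(rxx * (1 - rxx)) = 19.26 * sqrt(0.83 * 0.17) = 19.26 * sqrt(0.1411) = 7.234688
CI = T_est +/- z * SE_est, so width = 2 * z * SE_est = 2 * 1.96 * 7.234688
Width = 28.36

28.36


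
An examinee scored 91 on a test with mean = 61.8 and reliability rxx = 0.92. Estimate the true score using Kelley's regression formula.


T_est = rxx * X + (1 - rxx) * mean
T_est = 0.92 * 91 + 0.08 * 61.8
T_est = 83.72 + 4.944
T_est = 88.664

88.664


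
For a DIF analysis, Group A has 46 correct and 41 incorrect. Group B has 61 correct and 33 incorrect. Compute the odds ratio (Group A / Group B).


Odds_A = 46/41 = 1.122
Odds_B = 61/33 = 1.8485
OR = Odds_A / Odds_B = 1.122 / 1.8485
Exactly, OR = (46 * 33) / (41 * 61) = 1518 / 2501
OR = 0.607

0.607


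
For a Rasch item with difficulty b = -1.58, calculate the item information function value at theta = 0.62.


P = 1/(1+exp(-(0.62--1.58))) = 0.9002
I = P*(1-P) = 0.9002 * 0.0998
I = 0.0898

0.0898


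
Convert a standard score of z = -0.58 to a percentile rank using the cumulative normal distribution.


CDF(z) = 0.5 * (1 + erf(z/sqrt(2)))
erf(-0.4101) = -0.4381
CDF = 0.281
Percentile rank = 0.281 * 100 = 28.1

28.1


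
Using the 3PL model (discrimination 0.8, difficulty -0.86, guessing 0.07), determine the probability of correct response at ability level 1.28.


logit = 0.8*(1.28 - -0.86) = 1.712
P* = 1/(1 + exp(-1.712)) = 0.8471
P = 0.07 + (1 - 0.07) * 0.8471
P = 0.8578

0.8578


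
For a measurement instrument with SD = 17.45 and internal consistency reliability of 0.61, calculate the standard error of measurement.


SEM = SD * sqrt(1 - rxx)
SEM = 17.45 * sqrt(1 - 0.61)
SEM = 17.45 * sqrt(0.39) = 17.45 * 0.6245
SEM = 10.8975

10.8975


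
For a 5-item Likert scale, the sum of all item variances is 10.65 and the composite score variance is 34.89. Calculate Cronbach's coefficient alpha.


alpha = (k/(k-1)) * (1 - sum(si^2)/s_total^2)
= (5/4) * (1 - 10.65/34.89)
alpha = 0.8684

0.8684


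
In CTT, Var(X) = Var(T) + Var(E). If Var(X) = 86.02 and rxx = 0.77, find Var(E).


var_true = rxx * var_obs = 0.77 * 86.02 = 66.2354
var_error = var_obs - var_true
var_error = 86.02 - 66.2354
var_error = 19.7846

19.7846


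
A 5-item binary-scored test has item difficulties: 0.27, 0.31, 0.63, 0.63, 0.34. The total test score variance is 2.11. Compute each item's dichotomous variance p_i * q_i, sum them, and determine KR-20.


For each item, compute p_i * q_i:
  Item 1: 0.27 * 0.73 = 0.1971
  Item 2: 0.31 * 0.69 = 0.2139
  Item 3: 0.63 * 0.37 = 0.2331
  Item 4: 0.63 * 0.37 = 0.2331
  Item 5: 0.34 * 0.66 = 0.2244
Sum(p_i * q_i) = 0.1971 + 0.2139 + 0.2331 + 0.2331 + 0.2244 = 1.1016
KR-20 = (k/(k-1)) * (1 - Sum(p_i*q_i) / Var_total)
= (5/4) * (1 - 1.1016/2.11)
= 1.25 * 0.4779
KR-20 = 0.5974

0.5974


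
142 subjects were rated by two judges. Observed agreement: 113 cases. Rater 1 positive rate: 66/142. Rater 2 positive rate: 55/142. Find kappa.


P_o = 113/142 = 0.795775
P_e = (66*55 + 76*87) / 20164 = 0.507935
kappa = (P_o - P_e) / (1 - P_e)
kappa = (0.795775 - 0.507935) / (1 - 0.507935)
kappa = 0.585

0.585


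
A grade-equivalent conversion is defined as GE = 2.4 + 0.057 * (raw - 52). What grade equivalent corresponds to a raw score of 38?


raw - median = 38 - 52 = -14
slope * diff = 0.057 * -14 = -0.798
GE = 2.4 + -0.798
GE = 1.602

1.602


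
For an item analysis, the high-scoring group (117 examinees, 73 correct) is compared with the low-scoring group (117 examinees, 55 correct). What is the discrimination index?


p_upper = 73/117 = 0.6239
p_lower = 55/117 = 0.4701
D = 0.6239 - 0.4701 = 0.1538

0.1538


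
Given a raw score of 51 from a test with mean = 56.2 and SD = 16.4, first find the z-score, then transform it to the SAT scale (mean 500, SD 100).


z = (X - mean) / SD = (51 - 56.2) / 16.4
z = -5.2 / 16.4
z = -0.3171
SAT-scale = SAT = 500 + 100z
Carry z at full precision (z = -5.2 / 16.4) into the conversion:
SAT-scale = 500 + 100 * (-5.2 / 16.4) = 500 + -520 / 16.4
SAT-scale = 500 + -31.7073
SAT-scale = 468.2927

468.2927


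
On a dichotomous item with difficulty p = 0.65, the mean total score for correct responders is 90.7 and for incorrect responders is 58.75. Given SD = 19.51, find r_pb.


q = 1 - p = 0.35
rpb = ((M1 - M0) / SD) * sqrt(p * q)
rpb = ((90.7 - 58.75) / 19.51) * sqrt(0.65 * 0.35)
rpb = 0.7811

0.7811


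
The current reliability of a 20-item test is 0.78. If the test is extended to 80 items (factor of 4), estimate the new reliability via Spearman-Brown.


r_new = (n * rxx) / (1 + (n-1) * rxx)
r_new = (4 * 0.78) / (1 + 3 * 0.78)
r_new = 3.12 / 3.34
r_new = 0.9341

0.9341


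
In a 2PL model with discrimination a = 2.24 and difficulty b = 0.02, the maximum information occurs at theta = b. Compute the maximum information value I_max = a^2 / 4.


For 2PL, max info at theta = b = 0.02
I_max = a^2 / 4 = 2.24^2 / 4
= 5.0176 / 4
I_max = 1.2544

1.2544


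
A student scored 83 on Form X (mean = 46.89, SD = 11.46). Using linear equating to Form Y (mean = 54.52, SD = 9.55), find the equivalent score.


slope = SD_Y / SD_X = 9.55 / 11.46 ~ 0.8333
intercept = mean_Y - slope * mean_X = 54.52 - (9.55 / 11.46) * 46.89 ~ 15.445
Y = slope * X + intercept. To avoid rounding drift from the rounded slope/intercept, evaluate the equivalent form Y = mean_Y + SD_Y * (X - mean_X) / SD_X at full precision:
Y = 54.52 + 9.55 * (83 - 46.89) / 11.46
Y = 54.52 + 9.55 * 36.11 / 11.46
Y = 54.52 + 344.8505 / 11.46
Y = 54.52 + 30.0917
Y = 84.6117

84.6117


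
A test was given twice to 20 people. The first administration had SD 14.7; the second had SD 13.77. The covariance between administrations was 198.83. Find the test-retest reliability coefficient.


r = cov(X,Y) / (SD_X * SD_Y)
r = 198.83 / (14.7 * 13.77)
r = 198.83 / 202.419
r = 0.9823

0.9823


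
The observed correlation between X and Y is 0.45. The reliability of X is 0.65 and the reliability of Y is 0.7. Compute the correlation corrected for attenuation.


r_corrected = rxy / sqrt(rxx * ryy)
= 0.45 / sqrt(0.65 * 0.7)
= 0.45 / sqrt(0.455)
= 0.45 / 0.674537
r_corrected = 0.6671

0.6671


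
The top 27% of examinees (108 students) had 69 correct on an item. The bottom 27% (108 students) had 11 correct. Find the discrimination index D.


p_upper = 69/108 = 0.6389
p_lower = 11/108 = 0.1019
D = 0.6389 - 0.1019 = 0.537

0.537


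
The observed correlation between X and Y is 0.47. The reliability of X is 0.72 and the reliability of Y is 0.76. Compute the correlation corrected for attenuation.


r_corrected = rxy / sqrt(rxx * ryy)
= 0.47 / sqrt(0.72 * 0.76)
= 0.47 / sqrt(0.5472)
= 0.47 / 0.73973
r_corrected = 0.6354

0.6354


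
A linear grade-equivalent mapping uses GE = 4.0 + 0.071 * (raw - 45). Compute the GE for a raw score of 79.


raw - median = 79 - 45 = 34
slope * diff = 0.071 * 34 = 2.414
GE = 4.0 + 2.414
GE = 6.414

6.414


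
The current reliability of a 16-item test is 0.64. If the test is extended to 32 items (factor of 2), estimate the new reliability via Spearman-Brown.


r_new = (n * rxx) / (1 + (n-1) * rxx)
r_new = (2 * 0.64) / (1 + 1 * 0.64)
r_new = 1.28 / 1.64
r_new = 0.7805

0.7805


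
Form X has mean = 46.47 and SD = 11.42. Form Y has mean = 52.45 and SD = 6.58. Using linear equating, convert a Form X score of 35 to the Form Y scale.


slope = SD_Y / SD_X = 6.58 / 11.42 ~ 0.5762
intercept = mean_Y - slope * mean_X = 52.45 - (6.58 / 11.42) * 46.47 ~ 25.6748
Y = slope * X + intercept. To avoid rounding drift from the rounded slope/intercept, evaluate the equivalent form Y = mean_Y + SD_Y * (X - mean_X) / SD_X at full precision:
Y = 52.45 + 6.58 * (35 - 46.47) / 11.42
Y = 52.45 - 6.58 * 11.47 / 11.42
Y = 52.45 - 75.4726 / 11.42
Y = 52.45 - 6.6088
Y = 45.8412

45.8412


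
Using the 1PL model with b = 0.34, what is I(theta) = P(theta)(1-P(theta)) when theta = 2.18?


P = 1/(1+exp(-(2.18-0.34))) = 0.8629
I = P*(1-P) = 0.8629 * 0.1371
I = 0.1183

0.1183


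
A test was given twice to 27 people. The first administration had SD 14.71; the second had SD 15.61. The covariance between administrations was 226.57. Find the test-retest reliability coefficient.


r = cov(X,Y) / (SD_X * SD_Y)
r = 226.57 / (14.71 * 15.61)
r = 226.57 / 229.6231
r = 0.9867

0.9867


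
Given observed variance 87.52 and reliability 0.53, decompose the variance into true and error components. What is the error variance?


var_true = rxx * var_obs = 0.53 * 87.52 = 46.3856
var_error = var_obs - var_true
var_error = 87.52 - 46.3856
var_error = 41.1344

41.1344


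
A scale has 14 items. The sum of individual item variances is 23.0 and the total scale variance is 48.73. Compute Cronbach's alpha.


alpha = (k/(k-1)) * (1 - sum(si^2)/s_total^2)
= (14/13) * (1 - 23.0/48.73)
alpha = 0.5686

0.5686


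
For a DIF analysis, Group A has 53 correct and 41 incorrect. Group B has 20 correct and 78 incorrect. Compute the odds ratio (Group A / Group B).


Odds_A = 53/41 = 1.2927
Odds_B = 20/78 = 0.2564
OR = Odds_A / Odds_B = 1.2927 / 0.2564
Exactly, OR = (53 * 78) / (41 * 20) = 4134 / 820
OR = 5.0415

5.0415


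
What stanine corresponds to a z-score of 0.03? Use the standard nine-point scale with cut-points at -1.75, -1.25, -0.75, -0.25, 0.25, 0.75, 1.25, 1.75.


Stanine boundaries: [-1.75, -1.25, -0.75, -0.25, 0.25, 0.75, 1.25, 1.75]
z = 0.03
Check each boundary:
  z >= -1.75 -> could be stanine 2
  z >= -1.25 -> could be stanine 3
  z >= -0.75 -> could be stanine 4
  z >= -0.25 -> could be stanine 5
  z < 0.25
  z < 0.75
  z < 1.25
  z < 1.75
Highest qualifying boundary gives stanine = 5

5


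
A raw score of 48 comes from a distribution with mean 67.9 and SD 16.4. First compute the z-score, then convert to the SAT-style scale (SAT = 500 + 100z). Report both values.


z = (X - mean) / SD = (48 - 67.9) / 16.4
z = -19.9 / 16.4
z = -1.2134
SAT-scale = SAT = 500 + 100z
Carry z at full precision (z = -19.9 / 16.4) into the conversion:
SAT-scale = 500 + 100 * (-19.9 / 16.4) = 500 + -1990 / 16.4
SAT-scale = 500 + -121.3415
SAT-scale = 378.6585

378.6585


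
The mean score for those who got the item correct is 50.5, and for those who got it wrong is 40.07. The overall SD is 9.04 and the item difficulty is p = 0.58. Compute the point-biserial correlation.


q = 1 - p = 0.42
rpb = ((M1 - M0) / SD) * sqrt(p * q)
rpb = ((50.5 - 40.07) / 9.04) * sqrt(0.58 * 0.42)
rpb = 0.5694

0.5694
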